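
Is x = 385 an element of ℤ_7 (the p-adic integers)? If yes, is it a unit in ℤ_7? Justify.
x ∈ ℤ_7 but not a unit; v_7(x) = 1 > 0

ℤ_7 = {x ∈ ℚ_7 : v_7(x) ≥ 0} and ℤ_7^× = {x ∈ ℤ_7 : v_7(x) = 0}. Here v_7(385) = v_7(num) − v_7(den) = 1; compare against these criteria.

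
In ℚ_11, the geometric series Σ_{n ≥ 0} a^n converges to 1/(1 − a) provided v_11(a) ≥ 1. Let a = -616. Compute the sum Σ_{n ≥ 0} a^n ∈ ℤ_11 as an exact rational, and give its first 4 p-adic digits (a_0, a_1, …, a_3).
Σ a^n = 1/(1 − a) = 1/617;  first 4 digits = (1, 10, 6, 8)

v_11(a) = 1 ≥ 1, so the series converges in ℤ_11 to 1/(1 − a) = 1/(1 − (-616)) = 1/617. Expand this rational in ℤ_11: compute digits iteratively via d_i = x_i mod 11, x_{i+1} = (x_i − d_i)/11. The first 4 digits are (1, 10, 6, 8).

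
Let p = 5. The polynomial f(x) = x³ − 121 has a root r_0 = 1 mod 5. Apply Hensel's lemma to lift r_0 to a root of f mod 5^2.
r_1 = 16 (mod 25)

Hensel: r_{i+1} = r_i − f(r_i)/f′(r_i) mod 5^{i+2}, where f′(x) = 3x². Iterate:
  r_0 = 1 (mod 5)
  r_1 = 16 (mod 25)
Final: r = 16 with f(r) ≡ 0 mod 5^2.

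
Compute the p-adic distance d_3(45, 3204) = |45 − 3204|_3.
d_3(45, 3204) = 1/243

Step 1 — x − y = 45 − 3204 = -3159. Step 2 — v_3(-3159) = 5 (factor: -3159 = −(3^5 · 13); the sign does not affect v_p). Step 3 — |x − y|_3 = 3^{-5} = 1/243.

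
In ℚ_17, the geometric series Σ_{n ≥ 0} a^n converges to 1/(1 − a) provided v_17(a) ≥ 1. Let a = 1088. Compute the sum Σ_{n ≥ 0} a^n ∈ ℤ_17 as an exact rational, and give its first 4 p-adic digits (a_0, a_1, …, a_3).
Σ a^n = 1/(1 − a) = -1/1087;  first 4 digits = (1, 13, 2, 7)

v_17(a) = 1 ≥ 1, so the series converges in ℤ_17 to 1/(1 − a) = 1/(1 − 1088) = -1/1087. Expand this rational in ℤ_17: compute digits iteratively via d_i = x_i mod 17, x_{i+1} = (x_i − d_i)/17. The first 4 digits are (1, 13, 2, 7).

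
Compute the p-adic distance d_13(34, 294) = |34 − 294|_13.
d_13(34, 294) = 1/13

Step 1 — x − y = 34 − 294 = -260. Step 2 — v_13(-260) = 1 (factor: -260 = −(13^1 · 20); the sign does not affect v_p). Step 3 — |x − y|_13 = 13^{-1} = 1/13.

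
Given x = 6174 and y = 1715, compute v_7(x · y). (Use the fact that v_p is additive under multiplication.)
v_7(10588410) = 6

v_p(x) = 3 (factor: 6174 = 7^3 · 18); v_p(y) = 3 (factor: 1715 = 7^3 · 5). Additivity: v_p(xy) = v_p(x) + v_p(y) = 3 + 3 = 6. (Direct check: xy = 10588410 = 7^6 · (90).)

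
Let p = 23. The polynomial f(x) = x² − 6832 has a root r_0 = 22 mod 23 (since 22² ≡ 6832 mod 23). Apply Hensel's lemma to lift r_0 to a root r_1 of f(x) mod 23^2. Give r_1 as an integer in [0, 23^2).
r_1 = 22 (mod 529)

Hensel's recurrence: r_{i+1} = r_i − f(r_i)·(f′(r_i))^{-1} mod 23^{i+2}, with f′(x) = 2x. Iterate:
  r_0 = 22 (mod 23)
  r_1 = 22 (mod 529)
Final: r_1 = 22, and one checks f(r_1) ≡ 0 mod 23^2.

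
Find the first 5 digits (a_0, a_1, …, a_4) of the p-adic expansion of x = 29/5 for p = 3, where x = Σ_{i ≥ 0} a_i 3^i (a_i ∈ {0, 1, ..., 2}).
(a_0, …, a_4) = (1, 1, 2, 0, 1)

v_3(29/5) = 0 (numerator and denominator both coprime to 3), so x ∈ ℤ_3^×. Compute digits iteratively via a_i = x_i mod 3, x_{i+1} = (x_i − a_i)/3, with x_0 = x:
  x_0 = 29/5;  a_0 = 1;  x_1 = (x_0 − 1)/3 = 8/5
  x_1 = 8/5;  a_1 = 1;  x_2 = (x_1 − 1)/3 = 1/5
  x_2 = 1/5;  a_2 = 2;  x_3 = (x_2 − 2)/3 = -3/5
  x_3 = -3/5;  a_3 = 0;  x_4 = (x_3 − 0)/3 = -1/5
  x_4 = -1/5;  a_4 = 1;  x_5 = (x_4 − 1)/3 = -2/5
Digits: (1, 1, 2, 0, 1).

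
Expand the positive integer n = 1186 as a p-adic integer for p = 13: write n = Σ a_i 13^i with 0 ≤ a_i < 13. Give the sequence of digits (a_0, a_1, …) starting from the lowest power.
(a_0, a_1, …) = (3, 0, 7)

Repeated division by 13 gives the digits low-to-high: 1186 = 3 + 7·13^2. Digit sequence: (3, 0, 7).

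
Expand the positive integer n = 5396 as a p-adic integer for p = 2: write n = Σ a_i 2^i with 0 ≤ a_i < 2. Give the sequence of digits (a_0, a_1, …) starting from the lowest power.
(a_0, a_1, …) = (0, 0, 1, 0, 1, 0, 0, 0, 1, 0, 1, 0, 1)

Repeated division by 2 gives the digits low-to-high: 5396 = 1·2^2 + 1·2^4 + 1·2^8 + 1·2^10 + 1·2^12. Digit sequence: (0, 0, 1, 0, 1, 0, 0, 0, 1, 0, 1, 0, 1).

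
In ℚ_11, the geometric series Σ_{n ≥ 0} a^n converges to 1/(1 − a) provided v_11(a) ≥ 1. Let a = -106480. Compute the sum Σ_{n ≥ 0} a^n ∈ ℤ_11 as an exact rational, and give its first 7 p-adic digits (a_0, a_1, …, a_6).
Σ a^n = 1/(1 − a) = 1/106481;  first 7 digits = (1, 0, 0, 8, 3, 10, 8)

v_11(a) = 3 ≥ 1, so the series converges in ℤ_11 to 1/(1 − a) = 1/(1 − (-106480)) = 1/106481. Expand this rational in ℤ_11: compute digits iteratively via d_i = x_i mod 11, x_{i+1} = (x_i − d_i)/11. The first 7 digits are (1, 0, 0, 8, 3, 10, 8).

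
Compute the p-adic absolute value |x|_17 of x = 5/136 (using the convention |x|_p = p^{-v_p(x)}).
|5/136|_17 = 17

Step 1 — compute v_17(x) by factoring powers of 17 out of the numerator and denominator: v_17(5/136) = -1. Step 2 — apply |x|_p = p^{-v_p(x)} = 17^{1} = 17.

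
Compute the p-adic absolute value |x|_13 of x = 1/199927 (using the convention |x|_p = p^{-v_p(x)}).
|1/199927|_13 = 28561

Step 1 — compute v_13(x) by factoring powers of 13 out of the numerator and denominator: v_13(1/199927) = -4. Step 2 — apply |x|_p = p^{-v_p(x)} = 13^{4} = 28561.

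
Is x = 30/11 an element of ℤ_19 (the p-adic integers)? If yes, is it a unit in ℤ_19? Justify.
x ∈ ℤ_19^× (unit); v_19(x) = 0

ℤ_19 = {x ∈ ℚ_19 : v_19(x) ≥ 0} and ℤ_19^× = {x ∈ ℤ_19 : v_19(x) = 0}. Here v_19(30/11) = v_19(num) − v_19(den) = 0; compare against these criteria.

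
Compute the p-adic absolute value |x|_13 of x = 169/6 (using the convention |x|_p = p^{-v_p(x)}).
|169/6|_13 = 1/169

Step 1 — compute v_13(x) by factoring powers of 13 out of the numerator and denominator: v_13(169/6) = 2. Step 2 — apply |x|_p = p^{-v_p(x)} = 13^{-2} = 1/169.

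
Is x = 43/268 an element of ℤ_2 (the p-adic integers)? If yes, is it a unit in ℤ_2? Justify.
x ∉ ℤ_2 (v_2(x) = -2 < 0)

ℤ_2 = {x ∈ ℚ_2 : v_2(x) ≥ 0} and ℤ_2^× = {x ∈ ℤ_2 : v_2(x) = 0}. Here v_2(43/268) = v_2(num) − v_2(den) = -2; compare against these criteria.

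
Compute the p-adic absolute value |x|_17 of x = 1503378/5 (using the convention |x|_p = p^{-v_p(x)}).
|1503378/5|_17 = 1/83521

Step 1 — compute v_17(x) by factoring powers of 17 out of the numerator and denominator: v_17(1503378/5) = 4. Step 2 — apply |x|_p = p^{-v_p(x)} = 17^{-4} = 1/83521.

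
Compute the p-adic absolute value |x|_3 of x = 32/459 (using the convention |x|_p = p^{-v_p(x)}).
|32/459|_3 = 27

Step 1 — compute v_3(x) by factoring powers of 3 out of the numerator and denominator: v_3(32/459) = -3. Step 2 — apply |x|_p = p^{-v_p(x)} = 3^{3} = 27.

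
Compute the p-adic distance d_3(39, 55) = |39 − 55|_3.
d_3(39, 55) = 1

Step 1 — x − y = 39 − 55 = -16. Step 2 — v_3(-16) = 0 (factor: -16 = −(3^0 · 16); the sign does not affect v_p). Step 3 — |x − y|_3 = 3^{0} = 1.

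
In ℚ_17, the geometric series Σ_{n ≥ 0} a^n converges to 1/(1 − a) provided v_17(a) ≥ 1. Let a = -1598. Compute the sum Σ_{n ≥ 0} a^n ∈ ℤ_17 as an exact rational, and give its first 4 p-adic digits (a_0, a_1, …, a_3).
Σ a^n = 1/(1 − a) = 1/1599;  first 4 digits = (1, 8, 7, 11)

v_17(a) = 1 ≥ 1, so the series converges in ℤ_17 to 1/(1 − a) = 1/(1 − (-1598)) = 1/1599. Expand this rational in ℤ_17: compute digits iteratively via d_i = x_i mod 17, x_{i+1} = (x_i − d_i)/17. The first 4 digits are (1, 8, 7, 11).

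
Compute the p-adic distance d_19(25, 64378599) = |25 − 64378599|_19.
d_19(25, 64378599) = 1/2476099

Step 1 — x − y = 25 − 64378599 = -64378574. Step 2 — v_19(-64378574) = 5 (factor: -64378574 = −(19^5 · 26); the sign does not affect v_p). Step 3 — |x − y|_19 = 19^{-5} = 1/2476099.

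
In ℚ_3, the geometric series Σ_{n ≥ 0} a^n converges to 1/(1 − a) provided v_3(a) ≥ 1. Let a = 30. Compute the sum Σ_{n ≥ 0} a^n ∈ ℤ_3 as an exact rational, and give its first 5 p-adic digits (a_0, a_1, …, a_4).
Σ a^n = 1/(1 − a) = -1/29;  first 5 digits = (1, 1, 1, 2, 0)

v_3(a) = 1 ≥ 1, so the series converges in ℤ_3 to 1/(1 − a) = 1/(1 − 30) = -1/29. Expand this rational in ℤ_3: compute digits iteratively via d_i = x_i mod 3, x_{i+1} = (x_i − d_i)/3. The first 5 digits are (1, 1, 1, 2, 0).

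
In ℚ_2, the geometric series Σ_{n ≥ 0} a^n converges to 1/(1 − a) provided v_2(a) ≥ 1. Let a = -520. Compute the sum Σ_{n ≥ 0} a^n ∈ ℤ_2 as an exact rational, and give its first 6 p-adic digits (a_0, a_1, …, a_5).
Σ a^n = 1/(1 − a) = 1/521;  first 6 digits = (1, 0, 0, 1, 1, 1)

v_2(a) = 3 ≥ 1, so the series converges in ℤ_2 to 1/(1 − a) = 1/(1 − (-520)) = 1/521. Expand this rational in ℤ_2: compute digits iteratively via d_i = x_i mod 2, x_{i+1} = (x_i − d_i)/2. The first 6 digits are (1, 0, 0, 1, 1, 1).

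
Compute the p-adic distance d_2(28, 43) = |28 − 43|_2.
d_2(28, 43) = 1

Step 1 — x − y = 28 − 43 = -15. Step 2 — v_2(-15) = 0 (factor: -15 = −(2^0 · 15); the sign does not affect v_p). Step 3 — |x − y|_2 = 2^{0} = 1.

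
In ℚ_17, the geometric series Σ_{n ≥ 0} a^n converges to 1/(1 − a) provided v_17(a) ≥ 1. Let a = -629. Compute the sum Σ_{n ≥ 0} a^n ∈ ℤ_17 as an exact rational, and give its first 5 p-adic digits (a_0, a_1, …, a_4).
Σ a^n = 1/(1 − a) = 1/630;  first 5 digits = (1, 14, 6, 2, 13)

v_17(a) = 1 ≥ 1, so the series converges in ℤ_17 to 1/(1 − a) = 1/(1 − (-629)) = 1/630. Expand this rational in ℤ_17: compute digits iteratively via d_i = x_i mod 17, x_{i+1} = (x_i − d_i)/17. The first 5 digits are (1, 14, 6, 2, 13).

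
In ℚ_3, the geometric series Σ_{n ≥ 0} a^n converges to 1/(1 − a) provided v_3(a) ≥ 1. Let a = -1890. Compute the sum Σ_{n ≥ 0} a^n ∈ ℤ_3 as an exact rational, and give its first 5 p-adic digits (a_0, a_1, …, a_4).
Σ a^n = 1/(1 − a) = 1/1891;  first 5 digits = (1, 0, 0, 2, 0)

v_3(a) = 3 ≥ 1, so the series converges in ℤ_3 to 1/(1 − a) = 1/(1 − (-1890)) = 1/1891. Expand this rational in ℤ_3: compute digits iteratively via d_i = x_i mod 3, x_{i+1} = (x_i − d_i)/3. The first 5 digits are (1, 0, 0, 2, 0).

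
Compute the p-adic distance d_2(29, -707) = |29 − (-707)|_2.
d_2(29, -707) = 1/32

Step 1 — x − y = 29 − (-707) = 736. Step 2 — v_2(736) = 5 (factor: 736 = (2^5 · 23); the sign does not affect v_p). Step 3 — |x − y|_2 = 2^{-5} = 1/32.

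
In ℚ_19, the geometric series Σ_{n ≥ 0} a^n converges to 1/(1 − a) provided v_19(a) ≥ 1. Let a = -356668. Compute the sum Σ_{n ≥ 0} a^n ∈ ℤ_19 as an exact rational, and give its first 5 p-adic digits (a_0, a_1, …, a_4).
Σ a^n = 1/(1 − a) = 1/356669;  first 5 digits = (1, 0, 0, 5, 16)

v_19(a) = 3 ≥ 1, so the series converges in ℤ_19 to 1/(1 − a) = 1/(1 − (-356668)) = 1/356669. Expand this rational in ℤ_19: compute digits iteratively via d_i = x_i mod 19, x_{i+1} = (x_i − d_i)/19. The first 5 digits are (1, 0, 0, 5, 16).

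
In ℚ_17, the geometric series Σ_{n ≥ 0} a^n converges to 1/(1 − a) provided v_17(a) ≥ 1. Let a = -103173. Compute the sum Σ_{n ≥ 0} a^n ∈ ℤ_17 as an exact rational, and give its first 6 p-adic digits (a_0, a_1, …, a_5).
Σ a^n = 1/(1 − a) = 1/103174;  first 6 digits = (1, 0, 0, 13, 15, 16)

v_17(a) = 3 ≥ 1, so the series converges in ℤ_17 to 1/(1 − a) = 1/(1 − (-103173)) = 1/103174. Expand this rational in ℤ_17: compute digits iteratively via d_i = x_i mod 17, x_{i+1} = (x_i − d_i)/17. The first 6 digits are (1, 0, 0, 13, 15, 16).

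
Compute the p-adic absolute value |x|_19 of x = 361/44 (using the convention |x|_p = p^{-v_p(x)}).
|361/44|_19 = 1/361

Step 1 — compute v_19(x) by factoring powers of 19 out of the numerator and denominator: v_19(361/44) = 2. Step 2 — apply |x|_p = p^{-v_p(x)} = 19^{-2} = 1/361.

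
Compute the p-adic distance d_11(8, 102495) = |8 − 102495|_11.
d_11(8, 102495) = 1/14641

Step 1 — x − y = 8 − 102495 = -102487. Step 2 — v_11(-102487) = 4 (factor: -102487 = −(11^4 · 7); the sign does not affect v_p). Step 3 — |x − y|_11 = 11^{-4} = 1/14641.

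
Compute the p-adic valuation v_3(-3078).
v_3(-3078) = 4

v_3(n) is the largest exponent k such that 3^k divides n. Factor out: -3078 = -3^4 · 38. (Sign doesn't affect v_p.) So v_3(-3078) = 4.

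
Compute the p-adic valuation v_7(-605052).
v_7(-605052) = 5

v_7(n) is the largest exponent k such that 7^k divides n. Factor out: -605052 = -7^5 · 36. (Sign doesn't affect v_p.) So v_7(-605052) = 5.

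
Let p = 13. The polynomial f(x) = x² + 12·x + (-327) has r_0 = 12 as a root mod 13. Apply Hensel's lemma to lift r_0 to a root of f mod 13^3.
r_2 = 1351 (mod 2197)

Hensel: r_{i+1} = r_i − f(r_i)·(f′(r_i))^{-1} mod 13^{i+2}, f′(x) = 2x + 12. Iterate:
  r_0 = 12 (mod 13)
  r_1 = 168 (mod 169)
  r_2 = 1351 (mod 2197)
Final: r = 1351 satisfies f(r) ≡ 0 mod 13^3.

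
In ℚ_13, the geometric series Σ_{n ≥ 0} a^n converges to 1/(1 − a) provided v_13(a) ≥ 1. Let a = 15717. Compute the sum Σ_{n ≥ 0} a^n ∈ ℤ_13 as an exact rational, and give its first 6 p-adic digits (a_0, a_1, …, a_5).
Σ a^n = 1/(1 − a) = -1/15716;  first 6 digits = (1, 0, 2, 7, 4, 2)

v_13(a) = 2 ≥ 1, so the series converges in ℤ_13 to 1/(1 − a) = 1/(1 − 15717) = -1/15716. Expand this rational in ℤ_13: compute digits iteratively via d_i = x_i mod 13, x_{i+1} = (x_i − d_i)/13. The first 6 digits are (1, 0, 2, 7, 4, 2).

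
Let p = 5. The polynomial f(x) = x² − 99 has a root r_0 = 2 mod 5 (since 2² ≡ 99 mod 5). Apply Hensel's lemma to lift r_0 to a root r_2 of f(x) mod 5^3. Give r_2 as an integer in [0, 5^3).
r_2 = 82 (mod 125)

Hensel's recurrence: r_{i+1} = r_i − f(r_i)·(f′(r_i))^{-1} mod 5^{i+2}, with f′(x) = 2x. Iterate:
  r_0 = 2 (mod 5)
  r_1 = 7 (mod 25)
  r_2 = 82 (mod 125)
Final: r_2 = 82, and one checks f(r_2) ≡ 0 mod 5^3.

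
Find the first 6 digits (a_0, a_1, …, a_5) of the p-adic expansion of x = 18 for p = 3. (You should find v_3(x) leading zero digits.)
(a_0, …, a_5) = (0, 0, 2, 0, 0, 0)

v_3(18) = 2, so a_0 = ... = a_1 = 0. Factor out: x = 3^2 · u with u = 2 a unit in ℤ_3. Expand u iteratively via a_{v+i} = u_i mod 3, u_{i+1} = (u_i − a_{v+i})/3:
  u_0 = 2;  a_2 = 2;  u_1 = (u_0 − 2)/3 = 0
  u_1 = 0;  a_3 = 0;  u_2 = (u_1 − 0)/3 = 0
  u_2 = 0;  a_4 = 0;  u_3 = (u_2 − 0)/3 = 0
  u_3 = 0;  a_5 = 0;  u_4 = (u_3 − 0)/3 = 0
Digits: (0, 0, 2, 0, 0, 0).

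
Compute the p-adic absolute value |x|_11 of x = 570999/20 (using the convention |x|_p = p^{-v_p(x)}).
|570999/20|_11 = 1/14641

Step 1 — compute v_11(x) by factoring powers of 11 out of the numerator and denominator: v_11(570999/20) = 4. Step 2 — apply |x|_p = p^{-v_p(x)} = 11^{-4} = 1/14641.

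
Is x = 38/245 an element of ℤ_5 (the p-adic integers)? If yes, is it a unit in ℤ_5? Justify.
x ∉ ℤ_5 (v_5(x) = -1 < 0)

ℤ_5 = {x ∈ ℚ_5 : v_5(x) ≥ 0} and ℤ_5^× = {x ∈ ℤ_5 : v_5(x) = 0}. Here v_5(38/245) = v_5(num) − v_5(den) = -1; compare against these criteria.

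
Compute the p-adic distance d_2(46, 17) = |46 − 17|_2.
d_2(46, 17) = 1

Step 1 — x − y = 46 − 17 = 29. Step 2 — v_2(29) = 0 (factor: 29 = (2^0 · 29); the sign does not affect v_p). Step 3 — |x − y|_2 = 2^{0} = 1.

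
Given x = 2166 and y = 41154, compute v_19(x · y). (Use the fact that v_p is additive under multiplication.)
v_19(89139564) = 5

v_p(x) = 2 (factor: 2166 = 19^2 · 6); v_p(y) = 3 (factor: 41154 = 19^3 · 6). Additivity: v_p(xy) = v_p(x) + v_p(y) = 2 + 3 = 5. (Direct check: xy = 89139564 = 19^5 · (36).)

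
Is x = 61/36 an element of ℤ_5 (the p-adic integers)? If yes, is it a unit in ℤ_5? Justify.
x ∈ ℤ_5^× (unit); v_5(x) = 0

ℤ_5 = {x ∈ ℚ_5 : v_5(x) ≥ 0} and ℤ_5^× = {x ∈ ℤ_5 : v_5(x) = 0}. Here v_5(61/36) = v_5(num) − v_5(den) = 0; compare against these criteria.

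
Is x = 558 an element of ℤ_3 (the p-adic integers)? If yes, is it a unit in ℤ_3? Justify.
x ∈ ℤ_3 but not a unit; v_3(x) = 2 > 0

ℤ_3 = {x ∈ ℚ_3 : v_3(x) ≥ 0} and ℤ_3^× = {x ∈ ℤ_3 : v_3(x) = 0}. Here v_3(558) = v_3(num) − v_3(den) = 2; compare against these criteria.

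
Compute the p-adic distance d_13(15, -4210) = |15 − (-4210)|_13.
d_13(15, -4210) = 1/169

Step 1 — x − y = 15 − (-4210) = 4225. Step 2 — v_13(4225) = 2 (factor: 4225 = (13^2 · 25); the sign does not affect v_p). Step 3 — |x − y|_13 = 13^{-2} = 1/169.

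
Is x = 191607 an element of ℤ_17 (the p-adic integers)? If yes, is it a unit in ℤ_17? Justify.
x ∈ ℤ_17 but not a unit; v_17(x) = 3 > 0

ℤ_17 = {x ∈ ℚ_17 : v_17(x) ≥ 0} and ℤ_17^× = {x ∈ ℤ_17 : v_17(x) = 0}. Here v_17(191607) = v_17(num) − v_17(den) = 3; compare against these criteria.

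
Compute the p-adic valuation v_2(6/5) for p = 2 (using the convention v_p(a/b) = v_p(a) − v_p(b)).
v_2(6/5) = 1

Factor powers of 2 from the numerator and denominator of the reduced fraction: 6 = 2^1 · 3 and 5 = 2^0 · 5. Apply v_p(a/b) = v_p(a) − v_p(b): v_2(6/5) = 1 − 0 = 1.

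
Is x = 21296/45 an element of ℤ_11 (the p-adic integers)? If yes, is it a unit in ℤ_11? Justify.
x ∈ ℤ_11 but not a unit; v_11(x) = 3 > 0

ℤ_11 = {x ∈ ℚ_11 : v_11(x) ≥ 0} and ℤ_11^× = {x ∈ ℤ_11 : v_11(x) = 0}. Here v_11(21296/45) = v_11(num) − v_11(den) = 3; compare against these criteria.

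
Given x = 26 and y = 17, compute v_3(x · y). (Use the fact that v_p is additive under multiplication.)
v_3(442) = 0

v_p(x) = 0 (factor: 26 = 3^0 · 26); v_p(y) = 0 (factor: 17 = 3^0 · 17). Additivity: v_p(xy) = v_p(x) + v_p(y) = 0 + 0 = 0. (Direct check: xy = 442 = 3^0 · (442).)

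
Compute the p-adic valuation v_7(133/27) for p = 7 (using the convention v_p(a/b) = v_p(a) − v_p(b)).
v_7(133/27) = 1

Factor powers of 7 from the numerator and denominator of the reduced fraction: 133 = 7^1 · 19 and 27 = 7^0 · 27. Apply v_p(a/b) = v_p(a) − v_p(b): v_7(133/27) = 1 − 0 = 1.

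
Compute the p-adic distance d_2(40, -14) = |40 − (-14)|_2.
d_2(40, -14) = 1/2

Step 1 — x − y = 40 − (-14) = 54. Step 2 — v_2(54) = 1 (factor: 54 = (2^1 · 27); the sign does not affect v_p). Step 3 — |x − y|_2 = 2^{-1} = 1/2.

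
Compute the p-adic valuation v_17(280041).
v_17(280041) = 3

v_17(n) is the largest exponent k such that 17^k divides n. Factor out: 280041 = 17^3 · 57. (Sign doesn't affect v_p.) So v_17(280041) = 3.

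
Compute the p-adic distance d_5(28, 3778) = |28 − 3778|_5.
d_5(28, 3778) = 1/625

Step 1 — x − y = 28 − 3778 = -3750. Step 2 — v_5(-3750) = 4 (factor: -3750 = −(5^4 · 6); the sign does not affect v_p). Step 3 — |x − y|_5 = 5^{-4} = 1/625.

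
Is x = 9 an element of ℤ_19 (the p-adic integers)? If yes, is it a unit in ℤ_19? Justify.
x ∈ ℤ_19^× (unit); v_19(x) = 0

ℤ_19 = {x ∈ ℚ_19 : v_19(x) ≥ 0} and ℤ_19^× = {x ∈ ℤ_19 : v_19(x) = 0}. Here v_19(9) = v_19(num) − v_19(den) = 0; compare against these criteria.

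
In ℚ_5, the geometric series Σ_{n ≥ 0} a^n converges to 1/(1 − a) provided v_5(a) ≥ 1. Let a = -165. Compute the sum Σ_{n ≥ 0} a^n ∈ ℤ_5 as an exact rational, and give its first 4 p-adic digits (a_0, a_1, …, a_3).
Σ a^n = 1/(1 − a) = 1/166;  first 4 digits = (1, 2, 2, 4)

v_5(a) = 1 ≥ 1, so the series converges in ℤ_5 to 1/(1 − a) = 1/(1 − (-165)) = 1/166. Expand this rational in ℤ_5: compute digits iteratively via d_i = x_i mod 5, x_{i+1} = (x_i − d_i)/5. The first 4 digits are (1, 2, 2, 4).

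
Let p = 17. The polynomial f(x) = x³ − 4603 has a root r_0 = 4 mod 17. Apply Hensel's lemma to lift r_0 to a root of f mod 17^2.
r_1 = 225 (mod 289)

Hensel: r_{i+1} = r_i − f(r_i)/f′(r_i) mod 17^{i+2}, where f′(x) = 3x². Iterate:
  r_0 = 4 (mod 17)
  r_1 = 225 (mod 289)
Final: r = 225 with f(r) ≡ 0 mod 17^2.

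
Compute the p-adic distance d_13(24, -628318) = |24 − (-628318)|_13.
d_13(24, -628318) = 1/28561

Step 1 — x − y = 24 − (-628318) = 628342. Step 2 — v_13(628342) = 4 (factor: 628342 = (13^4 · 22); the sign does not affect v_p). Step 3 — |x − y|_13 = 13^{-4} = 1/28561.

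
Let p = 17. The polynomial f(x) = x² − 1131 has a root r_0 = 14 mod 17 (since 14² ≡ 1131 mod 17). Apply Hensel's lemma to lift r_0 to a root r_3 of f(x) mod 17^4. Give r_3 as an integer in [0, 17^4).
r_3 = 50674 (mod 83521)

Hensel's recurrence: r_{i+1} = r_i − f(r_i)·(f′(r_i))^{-1} mod 17^{i+2}, with f′(x) = 2x. Iterate:
  r_0 = 14 (mod 17)
  r_1 = 99 (mod 289)
  r_2 = 1544 (mod 4913)
  r_3 = 50674 (mod 83521)
Final: r_3 = 50674, and one checks f(r_3) ≡ 0 mod 17^4.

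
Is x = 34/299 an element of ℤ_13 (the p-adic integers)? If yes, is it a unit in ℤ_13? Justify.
x ∉ ℤ_13 (v_13(x) = -1 < 0)

ℤ_13 = {x ∈ ℚ_13 : v_13(x) ≥ 0} and ℤ_13^× = {x ∈ ℤ_13 : v_13(x) = 0}. Here v_13(34/299) = v_13(num) − v_13(den) = -1; compare against these criteria.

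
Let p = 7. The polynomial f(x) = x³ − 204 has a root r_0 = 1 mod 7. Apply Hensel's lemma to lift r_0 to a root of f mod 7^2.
r_1 = 36 (mod 49)

Hensel: r_{i+1} = r_i − f(r_i)/f′(r_i) mod 7^{i+2}, where f′(x) = 3x². Iterate:
  r_0 = 1 (mod 7)
  r_1 = 36 (mod 49)
Final: r = 36 with f(r) ≡ 0 mod 7^2.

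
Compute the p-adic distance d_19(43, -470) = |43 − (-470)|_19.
d_19(43, -470) = 1/19

Step 1 — x − y = 43 − (-470) = 513. Step 2 — v_19(513) = 1 (factor: 513 = (19^1 · 27); the sign does not affect v_p). Step 3 — |x − y|_19 = 19^{-1} = 1/19.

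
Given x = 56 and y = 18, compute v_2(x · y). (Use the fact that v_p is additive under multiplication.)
v_2(1008) = 4

v_p(x) = 3 (factor: 56 = 2^3 · 7); v_p(y) = 1 (factor: 18 = 2^1 · 9). Additivity: v_p(xy) = v_p(x) + v_p(y) = 3 + 1 = 4. (Direct check: xy = 1008 = 2^4 · (63).)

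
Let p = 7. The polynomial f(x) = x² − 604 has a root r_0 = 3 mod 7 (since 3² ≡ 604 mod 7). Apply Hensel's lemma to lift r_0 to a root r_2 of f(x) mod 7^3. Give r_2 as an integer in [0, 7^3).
r_2 = 94 (mod 343)

Hensel's recurrence: r_{i+1} = r_i − f(r_i)·(f′(r_i))^{-1} mod 7^{i+2}, with f′(x) = 2x. Iterate:
  r_0 = 3 (mod 7)
  r_1 = 45 (mod 49)
  r_2 = 94 (mod 343)
Final: r_2 = 94, and one checks f(r_2) ≡ 0 mod 7^3.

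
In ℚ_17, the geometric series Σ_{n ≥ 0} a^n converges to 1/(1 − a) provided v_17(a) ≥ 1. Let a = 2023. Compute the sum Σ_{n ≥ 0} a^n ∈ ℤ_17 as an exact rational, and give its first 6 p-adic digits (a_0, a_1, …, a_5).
Σ a^n = 1/(1 − a) = -1/2022;  first 6 digits = (1, 0, 7, 0, 15, 2)

v_17(a) = 2 ≥ 1, so the series converges in ℤ_17 to 1/(1 − a) = 1/(1 − 2023) = -1/2022. Expand this rational in ℤ_17: compute digits iteratively via d_i = x_i mod 17, x_{i+1} = (x_i − d_i)/17. The first 6 digits are (1, 0, 7, 0, 15, 2).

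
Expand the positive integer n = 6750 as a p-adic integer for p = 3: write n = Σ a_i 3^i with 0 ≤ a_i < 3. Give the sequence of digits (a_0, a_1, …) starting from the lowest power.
(a_0, a_1, …) = (0, 0, 0, 1, 2, 0, 0, 0, 1)

Repeated division by 3 gives the digits low-to-high: 6750 = 1·3^3 + 2·3^4 + 1·3^8. Digit sequence: (0, 0, 0, 1, 2, 0, 0, 0, 1).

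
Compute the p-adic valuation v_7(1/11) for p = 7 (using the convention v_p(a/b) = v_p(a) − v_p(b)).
v_7(1/11) = 0

Factor powers of 7 from the numerator and denominator of the reduced fraction: 1 = 7^0 · 1 and 11 = 7^0 · 11. Apply v_p(a/b) = v_p(a) − v_p(b): v_7(1/11) = 0 − 0 = 0.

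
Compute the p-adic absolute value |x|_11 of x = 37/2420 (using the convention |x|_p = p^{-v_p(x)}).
|37/2420|_11 = 121

Step 1 — compute v_11(x) by factoring powers of 11 out of the numerator and denominator: v_11(37/2420) = -2. Step 2 — apply |x|_p = p^{-v_p(x)} = 11^{2} = 121.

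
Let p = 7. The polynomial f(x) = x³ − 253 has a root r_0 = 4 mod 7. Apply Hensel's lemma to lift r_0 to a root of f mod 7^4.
r_3 = 2118 (mod 2401)

Hensel: r_{i+1} = r_i − f(r_i)/f′(r_i) mod 7^{i+2}, where f′(x) = 3x². Iterate:
  r_0 = 4 (mod 7)
  r_1 = 11 (mod 49)
  r_2 = 60 (mod 343)
  r_3 = 2118 (mod 2401)
Final: r = 2118 with f(r) ≡ 0 mod 7^4.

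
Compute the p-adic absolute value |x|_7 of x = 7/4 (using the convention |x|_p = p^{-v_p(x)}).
|7/4|_7 = 1/7

Step 1 — compute v_7(x) by factoring powers of 7 out of the numerator and denominator: v_7(7/4) = 1. Step 2 — apply |x|_p = p^{-v_p(x)} = 7^{-1} = 1/7.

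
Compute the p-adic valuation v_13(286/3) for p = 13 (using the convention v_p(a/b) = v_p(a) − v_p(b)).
v_13(286/3) = 1

Factor powers of 13 from the numerator and denominator of the reduced fraction: 286 = 13^1 · 22 and 3 = 13^0 · 3. Apply v_p(a/b) = v_p(a) − v_p(b): v_13(286/3) = 1 − 0 = 1.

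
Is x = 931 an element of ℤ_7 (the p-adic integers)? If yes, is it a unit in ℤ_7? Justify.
x ∈ ℤ_7 but not a unit; v_7(x) = 2 > 0

ℤ_7 = {x ∈ ℚ_7 : v_7(x) ≥ 0} and ℤ_7^× = {x ∈ ℤ_7 : v_7(x) = 0}. Here v_7(931) = v_7(num) − v_7(den) = 2; compare against these criteria.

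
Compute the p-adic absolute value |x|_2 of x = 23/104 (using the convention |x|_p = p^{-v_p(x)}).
|23/104|_2 = 8

Step 1 — compute v_2(x) by factoring powers of 2 out of the numerator and denominator: v_2(23/104) = -3. Step 2 — apply |x|_p = p^{-v_p(x)} = 2^{3} = 8.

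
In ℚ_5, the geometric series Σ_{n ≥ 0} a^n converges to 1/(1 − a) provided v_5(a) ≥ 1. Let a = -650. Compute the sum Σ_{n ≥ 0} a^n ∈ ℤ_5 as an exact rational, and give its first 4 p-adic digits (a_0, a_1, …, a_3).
Σ a^n = 1/(1 − a) = 1/651;  first 4 digits = (1, 0, 4, 4)

v_5(a) = 2 ≥ 1, so the series converges in ℤ_5 to 1/(1 − a) = 1/(1 − (-650)) = 1/651. Expand this rational in ℤ_5: compute digits iteratively via d_i = x_i mod 5, x_{i+1} = (x_i − d_i)/5. The first 4 digits are (1, 0, 4, 4).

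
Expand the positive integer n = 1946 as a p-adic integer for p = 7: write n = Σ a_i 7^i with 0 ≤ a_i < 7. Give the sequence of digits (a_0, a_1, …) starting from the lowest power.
(a_0, a_1, …) = (0, 5, 4, 5)

Repeated division by 7 gives the digits low-to-high: 1946 = 5·7^1 + 4·7^2 + 5·7^3. Digit sequence: (0, 5, 4, 5).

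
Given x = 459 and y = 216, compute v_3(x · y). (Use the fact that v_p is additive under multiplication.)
v_3(99144) = 6

v_p(x) = 3 (factor: 459 = 3^3 · 17); v_p(y) = 3 (factor: 216 = 3^3 · 8). Additivity: v_p(xy) = v_p(x) + v_p(y) = 3 + 3 = 6. (Direct check: xy = 99144 = 3^6 · (136).)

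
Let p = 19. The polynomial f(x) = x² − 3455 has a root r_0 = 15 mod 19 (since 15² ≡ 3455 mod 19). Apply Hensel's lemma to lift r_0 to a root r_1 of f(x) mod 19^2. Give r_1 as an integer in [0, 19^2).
r_1 = 243 (mod 361)

Hensel's recurrence: r_{i+1} = r_i − f(r_i)·(f′(r_i))^{-1} mod 19^{i+2}, with f′(x) = 2x. Iterate:
  r_0 = 15 (mod 19)
  r_1 = 243 (mod 361)
Final: r_1 = 243, and one checks f(r_1) ≡ 0 mod 19^2.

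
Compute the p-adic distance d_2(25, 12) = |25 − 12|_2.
d_2(25, 12) = 1

Step 1 — x − y = 25 − 12 = 13. Step 2 — v_2(13) = 0 (factor: 13 = (2^0 · 13); the sign does not affect v_p). Step 3 — |x − y|_2 = 2^{0} = 1.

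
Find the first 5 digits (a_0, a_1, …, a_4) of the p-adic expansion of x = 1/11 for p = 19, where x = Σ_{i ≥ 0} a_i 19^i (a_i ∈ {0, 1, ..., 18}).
(a_0, …, a_4) = (7, 10, 15, 13, 1)

v_19(1/11) = 0 (numerator and denominator both coprime to 19), so x ∈ ℤ_19^×. Compute digits iteratively via a_i = x_i mod 19, x_{i+1} = (x_i − a_i)/19, with x_0 = x:
  x_0 = 1/11;  a_0 = 7;  x_1 = (x_0 − 7)/19 = -4/11
  x_1 = -4/11;  a_1 = 10;  x_2 = (x_1 − 10)/19 = -6/11
  x_2 = -6/11;  a_2 = 15;  x_3 = (x_2 − 15)/19 = -9/11
  x_3 = -9/11;  a_3 = 13;  x_4 = (x_3 − 13)/19 = -8/11
  x_4 = -8/11;  a_4 = 1;  x_5 = (x_4 − 1)/19 = -1/11
Digits: (7, 10, 15, 13, 1).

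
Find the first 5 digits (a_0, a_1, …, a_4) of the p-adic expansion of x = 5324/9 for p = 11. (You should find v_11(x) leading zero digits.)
(a_0, …, a_4) = (0, 0, 0, 9, 9)

v_11(5324/9) = 3, so a_0 = ... = a_2 = 0. Factor out: x = 11^3 · u with u = 4/9 a unit in ℤ_11. Expand u iteratively via a_{v+i} = u_i mod 11, u_{i+1} = (u_i − a_{v+i})/11:
  u_0 = 4/9;  a_3 = 9;  u_1 = (u_0 − 9)/11 = -7/9
  u_1 = -7/9;  a_4 = 9;  u_2 = (u_1 − 9)/11 = -8/9
Digits: (0, 0, 0, 9, 9).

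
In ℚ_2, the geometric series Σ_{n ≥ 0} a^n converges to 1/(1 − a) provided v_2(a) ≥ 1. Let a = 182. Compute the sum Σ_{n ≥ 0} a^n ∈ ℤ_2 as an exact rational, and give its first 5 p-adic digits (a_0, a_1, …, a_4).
Σ a^n = 1/(1 − a) = -1/181;  first 5 digits = (1, 1, 0, 0, 0)

v_2(a) = 1 ≥ 1, so the series converges in ℤ_2 to 1/(1 − a) = 1/(1 − 182) = -1/181. Expand this rational in ℤ_2: compute digits iteratively via d_i = x_i mod 2, x_{i+1} = (x_i − d_i)/2. The first 5 digits are (1, 1, 0, 0, 0).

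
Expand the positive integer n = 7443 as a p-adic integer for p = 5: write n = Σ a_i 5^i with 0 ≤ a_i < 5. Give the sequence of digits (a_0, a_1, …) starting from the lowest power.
(a_0, a_1, …) = (3, 3, 2, 4, 1, 2)

Repeated division by 5 gives the digits low-to-high: 7443 = 3 + 3·5^1 + 2·5^2 + 4·5^3 + 1·5^4 + 2·5^5. Digit sequence: (3, 3, 2, 4, 1, 2).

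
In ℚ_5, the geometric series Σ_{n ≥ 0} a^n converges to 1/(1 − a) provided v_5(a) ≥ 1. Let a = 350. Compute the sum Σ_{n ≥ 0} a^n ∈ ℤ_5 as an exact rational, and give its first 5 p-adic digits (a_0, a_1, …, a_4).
Σ a^n = 1/(1 − a) = -1/349;  first 5 digits = (1, 0, 4, 2, 1)

v_5(a) = 2 ≥ 1, so the series converges in ℤ_5 to 1/(1 − a) = 1/(1 − 350) = -1/349. Expand this rational in ℤ_5: compute digits iteratively via d_i = x_i mod 5, x_{i+1} = (x_i − d_i)/5. The first 5 digits are (1, 0, 4, 2, 1).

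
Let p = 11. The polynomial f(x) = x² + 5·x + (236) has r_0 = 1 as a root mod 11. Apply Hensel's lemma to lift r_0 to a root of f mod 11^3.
r_2 = 727 (mod 1331)

Hensel: r_{i+1} = r_i − f(r_i)·(f′(r_i))^{-1} mod 11^{i+2}, f′(x) = 2x + 5. Iterate:
  r_0 = 1 (mod 11)
  r_1 = 1 (mod 121)
  r_2 = 727 (mod 1331)
Final: r = 727 satisfies f(r) ≡ 0 mod 11^3.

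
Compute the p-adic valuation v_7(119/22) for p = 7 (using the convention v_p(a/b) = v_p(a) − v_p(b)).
v_7(119/22) = 1

Factor powers of 7 from the numerator and denominator of the reduced fraction: 119 = 7^1 · 17 and 22 = 7^0 · 22. Apply v_p(a/b) = v_p(a) − v_p(b): v_7(119/22) = 1 − 0 = 1.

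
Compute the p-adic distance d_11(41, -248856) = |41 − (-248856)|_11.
d_11(41, -248856) = 1/14641

Step 1 — x − y = 41 − (-248856) = 248897. Step 2 — v_11(248897) = 4 (factor: 248897 = (11^4 · 17); the sign does not affect v_p). Step 3 — |x − y|_11 = 11^{-4} = 1/14641.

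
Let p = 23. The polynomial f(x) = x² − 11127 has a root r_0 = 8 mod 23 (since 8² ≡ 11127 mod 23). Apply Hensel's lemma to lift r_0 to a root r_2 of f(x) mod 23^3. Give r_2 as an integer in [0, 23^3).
r_2 = 11048 (mod 12167)

Hensel's recurrence: r_{i+1} = r_i − f(r_i)·(f′(r_i))^{-1} mod 23^{i+2}, with f′(x) = 2x. Iterate:
  r_0 = 8 (mod 23)
  r_1 = 468 (mod 529)
  r_2 = 11048 (mod 12167)
Final: r_2 = 11048, and one checks f(r_2) ≡ 0 mod 23^3.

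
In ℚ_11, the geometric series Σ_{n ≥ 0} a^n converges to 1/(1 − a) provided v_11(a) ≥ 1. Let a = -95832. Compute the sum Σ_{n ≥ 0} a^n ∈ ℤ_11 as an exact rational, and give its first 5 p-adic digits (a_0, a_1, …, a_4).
Σ a^n = 1/(1 − a) = 1/95833;  first 5 digits = (1, 0, 0, 5, 4)

v_11(a) = 3 ≥ 1, so the series converges in ℤ_11 to 1/(1 − a) = 1/(1 − (-95832)) = 1/95833. Expand this rational in ℤ_11: compute digits iteratively via d_i = x_i mod 11, x_{i+1} = (x_i − d_i)/11. The first 5 digits are (1, 0, 0, 5, 4).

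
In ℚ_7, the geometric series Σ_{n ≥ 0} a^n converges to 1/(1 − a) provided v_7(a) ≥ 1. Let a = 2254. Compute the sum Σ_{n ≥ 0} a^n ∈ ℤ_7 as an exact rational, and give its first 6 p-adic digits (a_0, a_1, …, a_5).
Σ a^n = 1/(1 − a) = -1/2253;  first 6 digits = (1, 0, 4, 6, 2, 1)

v_7(a) = 2 ≥ 1, so the series converges in ℤ_7 to 1/(1 − a) = 1/(1 − 2254) = -1/2253. Expand this rational in ℤ_7: compute digits iteratively via d_i = x_i mod 7, x_{i+1} = (x_i − d_i)/7. The first 6 digits are (1, 0, 4, 6, 2, 1).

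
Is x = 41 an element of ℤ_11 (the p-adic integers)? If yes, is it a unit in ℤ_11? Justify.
x ∈ ℤ_11^× (unit); v_11(x) = 0

ℤ_11 = {x ∈ ℚ_11 : v_11(x) ≥ 0} and ℤ_11^× = {x ∈ ℤ_11 : v_11(x) = 0}. Here v_11(41) = v_11(num) − v_11(den) = 0; compare against these criteria.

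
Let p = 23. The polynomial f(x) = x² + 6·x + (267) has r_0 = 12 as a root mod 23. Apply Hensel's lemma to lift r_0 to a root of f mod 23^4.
r_3 = 77706 (mod 279841)

Hensel: r_{i+1} = r_i − f(r_i)·(f′(r_i))^{-1} mod 23^{i+2}, f′(x) = 2x + 6. Iterate:
  r_0 = 12 (mod 23)
  r_1 = 472 (mod 529)
  r_2 = 4704 (mod 12167)
  r_3 = 77706 (mod 279841)
Final: r = 77706 satisfies f(r) ≡ 0 mod 23^4.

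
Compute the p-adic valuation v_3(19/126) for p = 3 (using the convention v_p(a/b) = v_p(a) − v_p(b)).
v_3(19/126) = -2

Factor powers of 3 from the numerator and denominator of the reduced fraction: 19 = 3^0 · 19 and 126 = 3^2 · 14. Apply v_p(a/b) = v_p(a) − v_p(b): v_3(19/126) = 0 − 2 = -2.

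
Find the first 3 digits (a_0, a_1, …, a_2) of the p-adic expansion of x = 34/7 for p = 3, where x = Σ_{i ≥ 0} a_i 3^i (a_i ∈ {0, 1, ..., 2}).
(a_0, …, a_2) = (1, 0, 0)

v_3(34/7) = 0 (numerator and denominator both coprime to 3), so x ∈ ℤ_3^×. Compute digits iteratively via a_i = x_i mod 3, x_{i+1} = (x_i − a_i)/3, with x_0 = x:
  x_0 = 34/7;  a_0 = 1;  x_1 = (x_0 − 1)/3 = 9/7
  x_1 = 9/7;  a_1 = 0;  x_2 = (x_1 − 0)/3 = 3/7
  x_2 = 3/7;  a_2 = 0;  x_3 = (x_2 − 0)/3 = 1/7
Digits: (1, 0, 0).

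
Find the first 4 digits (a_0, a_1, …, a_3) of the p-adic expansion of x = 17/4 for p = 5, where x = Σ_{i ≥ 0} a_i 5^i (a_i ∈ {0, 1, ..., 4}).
(a_0, …, a_3) = (3, 4, 3, 3)

v_5(17/4) = 0 (numerator and denominator both coprime to 5), so x ∈ ℤ_5^×. Compute digits iteratively via a_i = x_i mod 5, x_{i+1} = (x_i − a_i)/5, with x_0 = x:
  x_0 = 17/4;  a_0 = 3;  x_1 = (x_0 − 3)/5 = 1/4
  x_1 = 1/4;  a_1 = 4;  x_2 = (x_1 − 4)/5 = -3/4
  x_2 = -3/4;  a_2 = 3;  x_3 = (x_2 − 3)/5 = -3/4
  x_3 = -3/4;  a_3 = 3;  x_4 = (x_3 − 3)/5 = -3/4
Digits: (3, 4, 3, 3).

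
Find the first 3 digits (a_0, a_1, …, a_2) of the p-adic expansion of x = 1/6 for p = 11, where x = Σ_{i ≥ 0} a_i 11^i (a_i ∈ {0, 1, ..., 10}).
(a_0, …, a_2) = (2, 9, 1)

v_11(1/6) = 0 (numerator and denominator both coprime to 11), so x ∈ ℤ_11^×. Compute digits iteratively via a_i = x_i mod 11, x_{i+1} = (x_i − a_i)/11, with x_0 = x:
  x_0 = 1/6;  a_0 = 2;  x_1 = (x_0 − 2)/11 = -1/6
  x_1 = -1/6;  a_1 = 9;  x_2 = (x_1 − 9)/11 = -5/6
  x_2 = -5/6;  a_2 = 1;  x_3 = (x_2 − 1)/11 = -1/6
Digits: (2, 9, 1).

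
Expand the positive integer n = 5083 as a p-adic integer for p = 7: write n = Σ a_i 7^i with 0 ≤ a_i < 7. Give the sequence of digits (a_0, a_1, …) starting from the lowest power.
(a_0, a_1, …) = (1, 5, 5, 0, 2)

Repeated division by 7 gives the digits low-to-high: 5083 = 1 + 5·7^1 + 5·7^2 + 2·7^4. Digit sequence: (1, 5, 5, 0, 2).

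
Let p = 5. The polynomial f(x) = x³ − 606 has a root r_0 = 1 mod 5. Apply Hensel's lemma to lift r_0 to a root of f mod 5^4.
r_3 = 436 (mod 625)

Hensel: r_{i+1} = r_i − f(r_i)/f′(r_i) mod 5^{i+2}, where f′(x) = 3x². Iterate:
  r_0 = 1 (mod 5)
  r_1 = 11 (mod 25)
  r_2 = 61 (mod 125)
  r_3 = 436 (mod 625)
Final: r = 436 with f(r) ≡ 0 mod 5^4.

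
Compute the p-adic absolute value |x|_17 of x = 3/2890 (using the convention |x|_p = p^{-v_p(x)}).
|3/2890|_17 = 289

Step 1 — compute v_17(x) by factoring powers of 17 out of the numerator and denominator: v_17(3/2890) = -2. Step 2 — apply |x|_p = p^{-v_p(x)} = 17^{2} = 289.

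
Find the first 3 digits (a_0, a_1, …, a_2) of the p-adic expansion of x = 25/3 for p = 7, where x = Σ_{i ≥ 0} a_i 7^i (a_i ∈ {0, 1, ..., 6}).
(a_0, …, a_2) = (6, 5, 4)

v_7(25/3) = 0 (numerator and denominator both coprime to 7), so x ∈ ℤ_7^×. Compute digits iteratively via a_i = x_i mod 7, x_{i+1} = (x_i − a_i)/7, with x_0 = x:
  x_0 = 25/3;  a_0 = 6;  x_1 = (x_0 − 6)/7 = 1/3
  x_1 = 1/3;  a_1 = 5;  x_2 = (x_1 − 5)/7 = -2/3
  x_2 = -2/3;  a_2 = 4;  x_3 = (x_2 − 4)/7 = -2/3
Digits: (6, 5, 4).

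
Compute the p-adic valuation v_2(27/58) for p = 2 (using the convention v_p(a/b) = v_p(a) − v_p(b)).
v_2(27/58) = -1

Factor powers of 2 from the numerator and denominator of the reduced fraction: 27 = 2^0 · 27 and 58 = 2^1 · 29. Apply v_p(a/b) = v_p(a) − v_p(b): v_2(27/58) = 0 − 1 = -1.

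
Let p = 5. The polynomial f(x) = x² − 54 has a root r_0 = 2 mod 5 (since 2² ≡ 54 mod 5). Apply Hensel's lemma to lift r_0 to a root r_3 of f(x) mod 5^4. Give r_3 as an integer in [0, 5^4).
r_3 = 327 (mod 625)

Hensel's recurrence: r_{i+1} = r_i − f(r_i)·(f′(r_i))^{-1} mod 5^{i+2}, with f′(x) = 2x. Iterate:
  r_0 = 2 (mod 5)
  r_1 = 2 (mod 25)
  r_2 = 77 (mod 125)
  r_3 = 327 (mod 625)
Final: r_3 = 327, and one checks f(r_3) ≡ 0 mod 5^4.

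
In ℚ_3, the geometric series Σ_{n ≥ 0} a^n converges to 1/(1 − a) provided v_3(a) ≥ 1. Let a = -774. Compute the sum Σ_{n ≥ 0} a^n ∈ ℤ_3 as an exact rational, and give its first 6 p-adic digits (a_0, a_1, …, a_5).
Σ a^n = 1/(1 − a) = 1/775;  first 6 digits = (1, 0, 1, 1, 0, 2)

v_3(a) = 2 ≥ 1, so the series converges in ℤ_3 to 1/(1 − a) = 1/(1 − (-774)) = 1/775. Expand this rational in ℤ_3: compute digits iteratively via d_i = x_i mod 3, x_{i+1} = (x_i − d_i)/3. The first 6 digits are (1, 0, 1, 1, 0, 2).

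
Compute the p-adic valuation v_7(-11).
v_7(-11) = 0

v_7(n) is the largest exponent k such that 7^k divides n. Factor out: -11 = -7^0 · 11. (Sign doesn't affect v_p.) So v_7(-11) = 0.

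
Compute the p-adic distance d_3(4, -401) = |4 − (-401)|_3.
d_3(4, -401) = 1/81

Step 1 — x − y = 4 − (-401) = 405. Step 2 — v_3(405) = 4 (factor: 405 = (3^4 · 5); the sign does not affect v_p). Step 3 — |x − y|_3 = 3^{-4} = 1/81.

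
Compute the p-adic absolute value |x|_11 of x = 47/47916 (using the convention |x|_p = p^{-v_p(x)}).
|47/47916|_11 = 1331

Step 1 — compute v_11(x) by factoring powers of 11 out of the numerator and denominator: v_11(47/47916) = -3. Step 2 — apply |x|_p = p^{-v_p(x)} = 11^{3} = 1331.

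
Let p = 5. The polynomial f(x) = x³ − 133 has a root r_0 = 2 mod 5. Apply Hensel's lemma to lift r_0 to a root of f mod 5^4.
r_3 = 377 (mod 625)

Hensel: r_{i+1} = r_i − f(r_i)/f′(r_i) mod 5^{i+2}, where f′(x) = 3x². Iterate:
  r_0 = 2 (mod 5)
  r_1 = 2 (mod 25)
  r_2 = 2 (mod 125)
  r_3 = 377 (mod 625)
Final: r = 377 with f(r) ≡ 0 mod 5^4.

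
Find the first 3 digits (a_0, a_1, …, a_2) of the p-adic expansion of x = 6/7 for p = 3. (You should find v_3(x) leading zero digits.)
(a_0, …, a_2) = (0, 2, 2)

v_3(6/7) = 1, so a_0 = ... = a_0 = 0. Factor out: x = 3^1 · u with u = 2/7 a unit in ℤ_3. Expand u iteratively via a_{v+i} = u_i mod 3, u_{i+1} = (u_i − a_{v+i})/3:
  u_0 = 2/7;  a_1 = 2;  u_1 = (u_0 − 2)/3 = -4/7
  u_1 = -4/7;  a_2 = 2;  u_2 = (u_1 − 2)/3 = -6/7
Digits: (0, 2, 2).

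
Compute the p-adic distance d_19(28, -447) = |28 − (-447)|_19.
d_19(28, -447) = 1/19

Step 1 — x − y = 28 − (-447) = 475. Step 2 — v_19(475) = 1 (factor: 475 = (19^1 · 25); the sign does not affect v_p). Step 3 — |x − y|_19 = 19^{-1} = 1/19.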